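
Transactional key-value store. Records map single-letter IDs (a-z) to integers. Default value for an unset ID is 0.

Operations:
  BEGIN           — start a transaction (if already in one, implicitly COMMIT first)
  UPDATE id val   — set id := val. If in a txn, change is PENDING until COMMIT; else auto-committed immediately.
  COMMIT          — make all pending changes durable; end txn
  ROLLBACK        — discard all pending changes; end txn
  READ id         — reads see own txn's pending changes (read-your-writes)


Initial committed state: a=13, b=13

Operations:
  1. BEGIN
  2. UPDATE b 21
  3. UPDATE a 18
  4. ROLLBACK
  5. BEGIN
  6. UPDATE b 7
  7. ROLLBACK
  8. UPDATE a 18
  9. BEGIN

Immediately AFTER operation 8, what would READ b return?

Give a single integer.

Initial committed: {a=13, b=13}
Op 1: BEGIN: in_txn=True, pending={}
Op 2: UPDATE b=21 (pending; pending now {b=21})
Op 3: UPDATE a=18 (pending; pending now {a=18, b=21})
Op 4: ROLLBACK: discarded pending ['a', 'b']; in_txn=False
Op 5: BEGIN: in_txn=True, pending={}
Op 6: UPDATE b=7 (pending; pending now {b=7})
Op 7: ROLLBACK: discarded pending ['b']; in_txn=False
Op 8: UPDATE a=18 (auto-commit; committed a=18)
After op 8: visible(b) = 13 (pending={}, committed={a=18, b=13})

Answer: 13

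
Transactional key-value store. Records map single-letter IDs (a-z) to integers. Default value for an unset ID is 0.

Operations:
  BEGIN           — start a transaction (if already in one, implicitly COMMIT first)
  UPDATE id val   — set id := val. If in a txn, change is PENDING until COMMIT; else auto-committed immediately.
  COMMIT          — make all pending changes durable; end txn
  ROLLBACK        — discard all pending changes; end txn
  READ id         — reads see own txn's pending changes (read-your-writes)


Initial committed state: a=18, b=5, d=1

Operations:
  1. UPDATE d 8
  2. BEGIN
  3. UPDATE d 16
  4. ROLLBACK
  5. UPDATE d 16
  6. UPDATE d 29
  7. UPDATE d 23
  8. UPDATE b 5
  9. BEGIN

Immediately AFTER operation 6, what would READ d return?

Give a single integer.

Answer: 29

Derivation:
Initial committed: {a=18, b=5, d=1}
Op 1: UPDATE d=8 (auto-commit; committed d=8)
Op 2: BEGIN: in_txn=True, pending={}
Op 3: UPDATE d=16 (pending; pending now {d=16})
Op 4: ROLLBACK: discarded pending ['d']; in_txn=False
Op 5: UPDATE d=16 (auto-commit; committed d=16)
Op 6: UPDATE d=29 (auto-commit; committed d=29)
After op 6: visible(d) = 29 (pending={}, committed={a=18, b=5, d=29})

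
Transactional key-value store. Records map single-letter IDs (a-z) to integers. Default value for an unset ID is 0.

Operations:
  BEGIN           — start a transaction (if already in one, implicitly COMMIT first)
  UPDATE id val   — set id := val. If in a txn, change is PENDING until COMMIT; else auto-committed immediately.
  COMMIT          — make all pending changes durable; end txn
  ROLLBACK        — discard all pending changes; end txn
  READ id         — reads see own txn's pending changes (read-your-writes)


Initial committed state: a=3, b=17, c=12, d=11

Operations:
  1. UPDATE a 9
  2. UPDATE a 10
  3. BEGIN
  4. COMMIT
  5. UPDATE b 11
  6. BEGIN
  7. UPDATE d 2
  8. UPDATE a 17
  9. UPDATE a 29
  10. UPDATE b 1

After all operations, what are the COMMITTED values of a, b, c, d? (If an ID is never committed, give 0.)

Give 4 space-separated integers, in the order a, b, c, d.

Initial committed: {a=3, b=17, c=12, d=11}
Op 1: UPDATE a=9 (auto-commit; committed a=9)
Op 2: UPDATE a=10 (auto-commit; committed a=10)
Op 3: BEGIN: in_txn=True, pending={}
Op 4: COMMIT: merged [] into committed; committed now {a=10, b=17, c=12, d=11}
Op 5: UPDATE b=11 (auto-commit; committed b=11)
Op 6: BEGIN: in_txn=True, pending={}
Op 7: UPDATE d=2 (pending; pending now {d=2})
Op 8: UPDATE a=17 (pending; pending now {a=17, d=2})
Op 9: UPDATE a=29 (pending; pending now {a=29, d=2})
Op 10: UPDATE b=1 (pending; pending now {a=29, b=1, d=2})
Final committed: {a=10, b=11, c=12, d=11}

Answer: 10 11 12 11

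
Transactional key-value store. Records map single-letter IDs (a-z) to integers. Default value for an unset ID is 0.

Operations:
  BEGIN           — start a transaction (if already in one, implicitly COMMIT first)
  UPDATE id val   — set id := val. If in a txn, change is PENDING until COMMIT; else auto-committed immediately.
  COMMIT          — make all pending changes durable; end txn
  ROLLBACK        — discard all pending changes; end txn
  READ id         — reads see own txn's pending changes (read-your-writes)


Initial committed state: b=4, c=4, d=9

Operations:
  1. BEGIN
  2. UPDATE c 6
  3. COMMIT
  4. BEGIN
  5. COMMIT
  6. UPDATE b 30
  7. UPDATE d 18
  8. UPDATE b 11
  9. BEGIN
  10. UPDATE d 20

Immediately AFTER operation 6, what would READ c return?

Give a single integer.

Initial committed: {b=4, c=4, d=9}
Op 1: BEGIN: in_txn=True, pending={}
Op 2: UPDATE c=6 (pending; pending now {c=6})
Op 3: COMMIT: merged ['c'] into committed; committed now {b=4, c=6, d=9}
Op 4: BEGIN: in_txn=True, pending={}
Op 5: COMMIT: merged [] into committed; committed now {b=4, c=6, d=9}
Op 6: UPDATE b=30 (auto-commit; committed b=30)
After op 6: visible(c) = 6 (pending={}, committed={b=30, c=6, d=9})

Answer: 6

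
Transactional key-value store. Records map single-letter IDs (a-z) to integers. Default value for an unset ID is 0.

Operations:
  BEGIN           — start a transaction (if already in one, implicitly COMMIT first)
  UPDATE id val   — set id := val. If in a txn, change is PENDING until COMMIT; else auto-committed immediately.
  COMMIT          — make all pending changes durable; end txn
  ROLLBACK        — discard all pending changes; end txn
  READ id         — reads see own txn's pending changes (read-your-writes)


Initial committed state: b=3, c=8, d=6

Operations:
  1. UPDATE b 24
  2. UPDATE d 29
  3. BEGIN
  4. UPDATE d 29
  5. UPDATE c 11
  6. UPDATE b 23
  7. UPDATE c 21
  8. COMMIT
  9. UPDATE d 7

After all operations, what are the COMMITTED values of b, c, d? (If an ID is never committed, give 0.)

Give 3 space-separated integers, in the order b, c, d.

Initial committed: {b=3, c=8, d=6}
Op 1: UPDATE b=24 (auto-commit; committed b=24)
Op 2: UPDATE d=29 (auto-commit; committed d=29)
Op 3: BEGIN: in_txn=True, pending={}
Op 4: UPDATE d=29 (pending; pending now {d=29})
Op 5: UPDATE c=11 (pending; pending now {c=11, d=29})
Op 6: UPDATE b=23 (pending; pending now {b=23, c=11, d=29})
Op 7: UPDATE c=21 (pending; pending now {b=23, c=21, d=29})
Op 8: COMMIT: merged ['b', 'c', 'd'] into committed; committed now {b=23, c=21, d=29}
Op 9: UPDATE d=7 (auto-commit; committed d=7)
Final committed: {b=23, c=21, d=7}

Answer: 23 21 7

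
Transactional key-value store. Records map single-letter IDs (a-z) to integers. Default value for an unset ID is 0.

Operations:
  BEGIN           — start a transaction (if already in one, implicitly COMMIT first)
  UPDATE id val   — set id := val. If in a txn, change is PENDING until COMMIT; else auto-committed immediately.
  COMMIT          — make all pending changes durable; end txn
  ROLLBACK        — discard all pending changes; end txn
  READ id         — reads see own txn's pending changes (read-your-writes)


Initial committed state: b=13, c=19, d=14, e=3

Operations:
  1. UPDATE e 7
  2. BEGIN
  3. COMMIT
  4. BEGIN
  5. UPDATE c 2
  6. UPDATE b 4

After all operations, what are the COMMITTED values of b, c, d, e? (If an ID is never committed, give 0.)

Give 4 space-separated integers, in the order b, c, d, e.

Answer: 13 19 14 7

Derivation:
Initial committed: {b=13, c=19, d=14, e=3}
Op 1: UPDATE e=7 (auto-commit; committed e=7)
Op 2: BEGIN: in_txn=True, pending={}
Op 3: COMMIT: merged [] into committed; committed now {b=13, c=19, d=14, e=7}
Op 4: BEGIN: in_txn=True, pending={}
Op 5: UPDATE c=2 (pending; pending now {c=2})
Op 6: UPDATE b=4 (pending; pending now {b=4, c=2})
Final committed: {b=13, c=19, d=14, e=7}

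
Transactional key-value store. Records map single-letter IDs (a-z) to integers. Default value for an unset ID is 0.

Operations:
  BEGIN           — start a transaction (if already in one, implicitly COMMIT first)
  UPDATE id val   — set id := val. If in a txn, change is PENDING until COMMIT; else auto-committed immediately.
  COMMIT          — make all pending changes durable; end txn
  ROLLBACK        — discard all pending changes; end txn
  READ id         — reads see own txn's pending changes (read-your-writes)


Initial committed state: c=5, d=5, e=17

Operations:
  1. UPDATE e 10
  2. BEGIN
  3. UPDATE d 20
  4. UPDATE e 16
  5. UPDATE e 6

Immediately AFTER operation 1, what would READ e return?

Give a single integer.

Initial committed: {c=5, d=5, e=17}
Op 1: UPDATE e=10 (auto-commit; committed e=10)
After op 1: visible(e) = 10 (pending={}, committed={c=5, d=5, e=10})

Answer: 10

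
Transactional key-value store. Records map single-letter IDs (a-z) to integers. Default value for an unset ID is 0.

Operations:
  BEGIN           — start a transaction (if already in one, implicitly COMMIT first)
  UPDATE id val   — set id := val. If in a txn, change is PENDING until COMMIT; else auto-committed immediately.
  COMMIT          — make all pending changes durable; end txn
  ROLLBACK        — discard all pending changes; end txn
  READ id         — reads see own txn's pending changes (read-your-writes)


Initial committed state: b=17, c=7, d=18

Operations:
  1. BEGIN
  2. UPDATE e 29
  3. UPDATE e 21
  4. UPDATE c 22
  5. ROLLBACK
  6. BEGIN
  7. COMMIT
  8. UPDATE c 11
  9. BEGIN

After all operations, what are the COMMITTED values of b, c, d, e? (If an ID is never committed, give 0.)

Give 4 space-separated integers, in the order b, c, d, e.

Answer: 17 11 18 0

Derivation:
Initial committed: {b=17, c=7, d=18}
Op 1: BEGIN: in_txn=True, pending={}
Op 2: UPDATE e=29 (pending; pending now {e=29})
Op 3: UPDATE e=21 (pending; pending now {e=21})
Op 4: UPDATE c=22 (pending; pending now {c=22, e=21})
Op 5: ROLLBACK: discarded pending ['c', 'e']; in_txn=False
Op 6: BEGIN: in_txn=True, pending={}
Op 7: COMMIT: merged [] into committed; committed now {b=17, c=7, d=18}
Op 8: UPDATE c=11 (auto-commit; committed c=11)
Op 9: BEGIN: in_txn=True, pending={}
Final committed: {b=17, c=11, d=18}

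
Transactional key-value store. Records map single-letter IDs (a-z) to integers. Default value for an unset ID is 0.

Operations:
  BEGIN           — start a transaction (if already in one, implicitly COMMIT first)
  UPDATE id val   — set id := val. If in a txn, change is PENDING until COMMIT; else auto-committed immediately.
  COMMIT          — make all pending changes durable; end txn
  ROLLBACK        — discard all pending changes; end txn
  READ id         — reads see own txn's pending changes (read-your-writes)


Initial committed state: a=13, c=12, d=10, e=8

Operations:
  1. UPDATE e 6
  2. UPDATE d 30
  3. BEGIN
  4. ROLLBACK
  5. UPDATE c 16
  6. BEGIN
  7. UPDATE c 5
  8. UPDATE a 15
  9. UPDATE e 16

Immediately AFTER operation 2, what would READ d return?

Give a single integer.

Initial committed: {a=13, c=12, d=10, e=8}
Op 1: UPDATE e=6 (auto-commit; committed e=6)
Op 2: UPDATE d=30 (auto-commit; committed d=30)
After op 2: visible(d) = 30 (pending={}, committed={a=13, c=12, d=30, e=6})

Answer: 30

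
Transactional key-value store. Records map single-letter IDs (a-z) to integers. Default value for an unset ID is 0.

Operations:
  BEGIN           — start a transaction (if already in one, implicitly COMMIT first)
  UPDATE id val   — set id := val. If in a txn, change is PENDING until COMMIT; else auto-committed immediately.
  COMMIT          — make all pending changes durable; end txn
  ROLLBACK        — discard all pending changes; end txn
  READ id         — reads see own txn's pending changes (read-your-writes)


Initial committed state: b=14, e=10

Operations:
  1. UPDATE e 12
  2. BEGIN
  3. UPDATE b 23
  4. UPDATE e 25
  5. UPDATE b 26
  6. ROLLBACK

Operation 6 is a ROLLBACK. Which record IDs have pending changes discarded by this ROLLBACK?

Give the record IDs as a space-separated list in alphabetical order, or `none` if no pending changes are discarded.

Answer: b e

Derivation:
Initial committed: {b=14, e=10}
Op 1: UPDATE e=12 (auto-commit; committed e=12)
Op 2: BEGIN: in_txn=True, pending={}
Op 3: UPDATE b=23 (pending; pending now {b=23})
Op 4: UPDATE e=25 (pending; pending now {b=23, e=25})
Op 5: UPDATE b=26 (pending; pending now {b=26, e=25})
Op 6: ROLLBACK: discarded pending ['b', 'e']; in_txn=False
ROLLBACK at op 6 discards: ['b', 'e']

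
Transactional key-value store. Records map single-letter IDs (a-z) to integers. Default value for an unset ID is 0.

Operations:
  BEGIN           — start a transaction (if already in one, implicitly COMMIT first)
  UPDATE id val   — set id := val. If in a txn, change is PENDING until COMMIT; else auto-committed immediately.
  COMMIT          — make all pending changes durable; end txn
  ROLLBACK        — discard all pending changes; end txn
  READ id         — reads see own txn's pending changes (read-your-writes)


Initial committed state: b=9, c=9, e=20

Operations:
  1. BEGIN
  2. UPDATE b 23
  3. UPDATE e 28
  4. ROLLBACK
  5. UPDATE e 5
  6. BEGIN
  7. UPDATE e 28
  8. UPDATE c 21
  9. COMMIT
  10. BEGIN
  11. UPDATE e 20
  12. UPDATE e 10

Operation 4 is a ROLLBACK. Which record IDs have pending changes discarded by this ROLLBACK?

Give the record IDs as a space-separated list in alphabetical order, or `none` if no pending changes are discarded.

Answer: b e

Derivation:
Initial committed: {b=9, c=9, e=20}
Op 1: BEGIN: in_txn=True, pending={}
Op 2: UPDATE b=23 (pending; pending now {b=23})
Op 3: UPDATE e=28 (pending; pending now {b=23, e=28})
Op 4: ROLLBACK: discarded pending ['b', 'e']; in_txn=False
Op 5: UPDATE e=5 (auto-commit; committed e=5)
Op 6: BEGIN: in_txn=True, pending={}
Op 7: UPDATE e=28 (pending; pending now {e=28})
Op 8: UPDATE c=21 (pending; pending now {c=21, e=28})
Op 9: COMMIT: merged ['c', 'e'] into committed; committed now {b=9, c=21, e=28}
Op 10: BEGIN: in_txn=True, pending={}
Op 11: UPDATE e=20 (pending; pending now {e=20})
Op 12: UPDATE e=10 (pending; pending now {e=10})
ROLLBACK at op 4 discards: ['b', 'e']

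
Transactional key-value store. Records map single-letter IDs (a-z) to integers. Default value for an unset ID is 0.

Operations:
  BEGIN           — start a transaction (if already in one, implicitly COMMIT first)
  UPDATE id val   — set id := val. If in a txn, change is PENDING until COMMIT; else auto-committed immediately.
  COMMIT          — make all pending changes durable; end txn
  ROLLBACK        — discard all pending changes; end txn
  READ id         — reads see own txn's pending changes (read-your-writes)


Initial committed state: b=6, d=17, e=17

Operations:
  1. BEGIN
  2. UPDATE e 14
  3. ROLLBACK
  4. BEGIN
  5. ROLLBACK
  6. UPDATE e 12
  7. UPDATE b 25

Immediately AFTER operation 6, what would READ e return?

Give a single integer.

Answer: 12

Derivation:
Initial committed: {b=6, d=17, e=17}
Op 1: BEGIN: in_txn=True, pending={}
Op 2: UPDATE e=14 (pending; pending now {e=14})
Op 3: ROLLBACK: discarded pending ['e']; in_txn=False
Op 4: BEGIN: in_txn=True, pending={}
Op 5: ROLLBACK: discarded pending []; in_txn=False
Op 6: UPDATE e=12 (auto-commit; committed e=12)
After op 6: visible(e) = 12 (pending={}, committed={b=6, d=17, e=12})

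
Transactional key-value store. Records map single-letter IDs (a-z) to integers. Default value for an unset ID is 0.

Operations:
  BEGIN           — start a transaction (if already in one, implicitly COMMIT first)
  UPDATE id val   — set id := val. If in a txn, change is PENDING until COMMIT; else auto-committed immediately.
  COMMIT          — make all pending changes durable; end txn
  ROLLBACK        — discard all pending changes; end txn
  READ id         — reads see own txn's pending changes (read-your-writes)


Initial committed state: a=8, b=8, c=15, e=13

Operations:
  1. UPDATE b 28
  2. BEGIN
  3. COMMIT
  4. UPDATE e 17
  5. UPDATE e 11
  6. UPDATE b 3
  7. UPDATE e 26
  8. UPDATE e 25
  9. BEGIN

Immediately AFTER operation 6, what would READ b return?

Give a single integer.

Answer: 3

Derivation:
Initial committed: {a=8, b=8, c=15, e=13}
Op 1: UPDATE b=28 (auto-commit; committed b=28)
Op 2: BEGIN: in_txn=True, pending={}
Op 3: COMMIT: merged [] into committed; committed now {a=8, b=28, c=15, e=13}
Op 4: UPDATE e=17 (auto-commit; committed e=17)
Op 5: UPDATE e=11 (auto-commit; committed e=11)
Op 6: UPDATE b=3 (auto-commit; committed b=3)
After op 6: visible(b) = 3 (pending={}, committed={a=8, b=3, c=15, e=11})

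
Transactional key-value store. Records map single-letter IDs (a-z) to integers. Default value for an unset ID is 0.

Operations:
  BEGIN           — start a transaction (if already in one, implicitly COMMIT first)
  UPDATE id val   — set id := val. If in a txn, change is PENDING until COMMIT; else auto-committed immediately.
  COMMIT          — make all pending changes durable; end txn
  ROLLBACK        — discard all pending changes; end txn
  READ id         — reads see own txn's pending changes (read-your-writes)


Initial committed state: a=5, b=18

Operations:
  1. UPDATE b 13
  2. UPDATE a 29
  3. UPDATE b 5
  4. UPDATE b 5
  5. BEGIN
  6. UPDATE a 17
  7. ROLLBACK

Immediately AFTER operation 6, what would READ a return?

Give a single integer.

Answer: 17

Derivation:
Initial committed: {a=5, b=18}
Op 1: UPDATE b=13 (auto-commit; committed b=13)
Op 2: UPDATE a=29 (auto-commit; committed a=29)
Op 3: UPDATE b=5 (auto-commit; committed b=5)
Op 4: UPDATE b=5 (auto-commit; committed b=5)
Op 5: BEGIN: in_txn=True, pending={}
Op 6: UPDATE a=17 (pending; pending now {a=17})
After op 6: visible(a) = 17 (pending={a=17}, committed={a=29, b=5})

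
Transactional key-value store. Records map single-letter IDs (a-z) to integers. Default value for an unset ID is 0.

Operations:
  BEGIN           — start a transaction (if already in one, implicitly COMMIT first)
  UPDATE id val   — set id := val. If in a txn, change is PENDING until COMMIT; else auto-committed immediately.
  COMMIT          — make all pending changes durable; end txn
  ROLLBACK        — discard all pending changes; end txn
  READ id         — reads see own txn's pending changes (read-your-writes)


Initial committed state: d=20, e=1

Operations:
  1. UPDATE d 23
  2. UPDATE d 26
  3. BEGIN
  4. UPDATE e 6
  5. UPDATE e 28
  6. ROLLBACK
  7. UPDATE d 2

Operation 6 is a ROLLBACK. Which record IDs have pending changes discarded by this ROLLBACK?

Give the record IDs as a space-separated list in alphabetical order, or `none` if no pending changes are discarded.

Answer: e

Derivation:
Initial committed: {d=20, e=1}
Op 1: UPDATE d=23 (auto-commit; committed d=23)
Op 2: UPDATE d=26 (auto-commit; committed d=26)
Op 3: BEGIN: in_txn=True, pending={}
Op 4: UPDATE e=6 (pending; pending now {e=6})
Op 5: UPDATE e=28 (pending; pending now {e=28})
Op 6: ROLLBACK: discarded pending ['e']; in_txn=False
Op 7: UPDATE d=2 (auto-commit; committed d=2)
ROLLBACK at op 6 discards: ['e']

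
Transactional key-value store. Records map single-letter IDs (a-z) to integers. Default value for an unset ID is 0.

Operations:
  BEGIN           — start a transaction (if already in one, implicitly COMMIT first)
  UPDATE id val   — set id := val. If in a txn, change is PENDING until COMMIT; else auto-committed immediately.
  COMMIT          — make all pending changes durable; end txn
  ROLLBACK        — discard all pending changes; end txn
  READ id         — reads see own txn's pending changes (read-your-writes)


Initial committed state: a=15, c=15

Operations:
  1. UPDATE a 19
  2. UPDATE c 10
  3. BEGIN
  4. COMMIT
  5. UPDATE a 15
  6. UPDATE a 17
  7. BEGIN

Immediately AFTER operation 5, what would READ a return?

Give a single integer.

Answer: 15

Derivation:
Initial committed: {a=15, c=15}
Op 1: UPDATE a=19 (auto-commit; committed a=19)
Op 2: UPDATE c=10 (auto-commit; committed c=10)
Op 3: BEGIN: in_txn=True, pending={}
Op 4: COMMIT: merged [] into committed; committed now {a=19, c=10}
Op 5: UPDATE a=15 (auto-commit; committed a=15)
After op 5: visible(a) = 15 (pending={}, committed={a=15, c=10})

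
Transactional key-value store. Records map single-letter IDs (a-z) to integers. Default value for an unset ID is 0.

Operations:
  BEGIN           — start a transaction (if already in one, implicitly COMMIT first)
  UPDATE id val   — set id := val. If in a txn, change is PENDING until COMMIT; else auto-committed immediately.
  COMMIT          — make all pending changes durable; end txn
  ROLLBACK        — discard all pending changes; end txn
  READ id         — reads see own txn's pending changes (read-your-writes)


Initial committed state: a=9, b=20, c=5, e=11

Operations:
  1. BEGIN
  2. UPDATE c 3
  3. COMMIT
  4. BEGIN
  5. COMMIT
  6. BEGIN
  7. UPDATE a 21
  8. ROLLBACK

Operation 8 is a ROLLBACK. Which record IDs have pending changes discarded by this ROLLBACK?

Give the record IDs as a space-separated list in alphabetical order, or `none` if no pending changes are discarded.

Initial committed: {a=9, b=20, c=5, e=11}
Op 1: BEGIN: in_txn=True, pending={}
Op 2: UPDATE c=3 (pending; pending now {c=3})
Op 3: COMMIT: merged ['c'] into committed; committed now {a=9, b=20, c=3, e=11}
Op 4: BEGIN: in_txn=True, pending={}
Op 5: COMMIT: merged [] into committed; committed now {a=9, b=20, c=3, e=11}
Op 6: BEGIN: in_txn=True, pending={}
Op 7: UPDATE a=21 (pending; pending now {a=21})
Op 8: ROLLBACK: discarded pending ['a']; in_txn=False
ROLLBACK at op 8 discards: ['a']

Answer: a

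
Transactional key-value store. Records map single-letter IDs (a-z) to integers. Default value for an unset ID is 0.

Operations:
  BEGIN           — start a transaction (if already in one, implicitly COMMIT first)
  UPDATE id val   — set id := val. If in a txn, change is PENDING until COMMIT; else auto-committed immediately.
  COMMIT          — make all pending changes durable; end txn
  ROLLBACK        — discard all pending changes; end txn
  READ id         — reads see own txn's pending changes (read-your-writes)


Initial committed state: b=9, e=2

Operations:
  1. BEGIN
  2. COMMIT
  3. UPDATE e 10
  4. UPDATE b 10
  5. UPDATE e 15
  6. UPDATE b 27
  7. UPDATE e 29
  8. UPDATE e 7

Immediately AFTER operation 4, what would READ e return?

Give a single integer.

Initial committed: {b=9, e=2}
Op 1: BEGIN: in_txn=True, pending={}
Op 2: COMMIT: merged [] into committed; committed now {b=9, e=2}
Op 3: UPDATE e=10 (auto-commit; committed e=10)
Op 4: UPDATE b=10 (auto-commit; committed b=10)
After op 4: visible(e) = 10 (pending={}, committed={b=10, e=10})

Answer: 10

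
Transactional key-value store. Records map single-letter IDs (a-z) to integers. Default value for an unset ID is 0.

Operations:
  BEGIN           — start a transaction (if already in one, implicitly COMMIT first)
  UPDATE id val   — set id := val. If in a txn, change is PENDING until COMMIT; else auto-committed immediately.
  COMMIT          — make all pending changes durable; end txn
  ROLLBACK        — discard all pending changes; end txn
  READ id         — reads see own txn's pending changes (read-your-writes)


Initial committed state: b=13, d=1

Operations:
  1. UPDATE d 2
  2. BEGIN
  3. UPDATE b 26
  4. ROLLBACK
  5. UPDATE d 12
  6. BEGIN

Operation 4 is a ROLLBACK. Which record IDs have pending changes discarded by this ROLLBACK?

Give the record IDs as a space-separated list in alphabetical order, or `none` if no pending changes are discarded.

Initial committed: {b=13, d=1}
Op 1: UPDATE d=2 (auto-commit; committed d=2)
Op 2: BEGIN: in_txn=True, pending={}
Op 3: UPDATE b=26 (pending; pending now {b=26})
Op 4: ROLLBACK: discarded pending ['b']; in_txn=False
Op 5: UPDATE d=12 (auto-commit; committed d=12)
Op 6: BEGIN: in_txn=True, pending={}
ROLLBACK at op 4 discards: ['b']

Answer: b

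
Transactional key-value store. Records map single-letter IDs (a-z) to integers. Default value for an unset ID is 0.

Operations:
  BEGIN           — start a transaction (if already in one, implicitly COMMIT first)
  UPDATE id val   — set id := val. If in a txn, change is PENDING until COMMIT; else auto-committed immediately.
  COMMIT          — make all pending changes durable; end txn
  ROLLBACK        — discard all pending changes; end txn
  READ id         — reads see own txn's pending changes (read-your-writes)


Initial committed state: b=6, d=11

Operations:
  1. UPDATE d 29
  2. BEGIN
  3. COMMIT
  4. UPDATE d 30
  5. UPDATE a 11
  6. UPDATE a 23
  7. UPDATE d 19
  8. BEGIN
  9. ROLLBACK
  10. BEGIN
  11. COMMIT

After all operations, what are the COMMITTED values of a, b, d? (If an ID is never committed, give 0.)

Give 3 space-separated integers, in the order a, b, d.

Answer: 23 6 19

Derivation:
Initial committed: {b=6, d=11}
Op 1: UPDATE d=29 (auto-commit; committed d=29)
Op 2: BEGIN: in_txn=True, pending={}
Op 3: COMMIT: merged [] into committed; committed now {b=6, d=29}
Op 4: UPDATE d=30 (auto-commit; committed d=30)
Op 5: UPDATE a=11 (auto-commit; committed a=11)
Op 6: UPDATE a=23 (auto-commit; committed a=23)
Op 7: UPDATE d=19 (auto-commit; committed d=19)
Op 8: BEGIN: in_txn=True, pending={}
Op 9: ROLLBACK: discarded pending []; in_txn=False
Op 10: BEGIN: in_txn=True, pending={}
Op 11: COMMIT: merged [] into committed; committed now {a=23, b=6, d=19}
Final committed: {a=23, b=6, d=19}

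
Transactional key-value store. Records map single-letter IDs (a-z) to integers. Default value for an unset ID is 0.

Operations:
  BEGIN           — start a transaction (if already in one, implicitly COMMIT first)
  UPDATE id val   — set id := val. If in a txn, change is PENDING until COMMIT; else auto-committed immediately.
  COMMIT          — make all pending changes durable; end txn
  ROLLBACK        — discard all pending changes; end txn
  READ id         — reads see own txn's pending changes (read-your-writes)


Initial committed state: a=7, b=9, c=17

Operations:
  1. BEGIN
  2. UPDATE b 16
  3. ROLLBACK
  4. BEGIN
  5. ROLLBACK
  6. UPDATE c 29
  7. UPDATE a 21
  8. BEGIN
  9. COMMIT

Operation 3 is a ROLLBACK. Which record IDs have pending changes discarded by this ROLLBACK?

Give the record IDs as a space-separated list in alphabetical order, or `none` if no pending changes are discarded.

Answer: b

Derivation:
Initial committed: {a=7, b=9, c=17}
Op 1: BEGIN: in_txn=True, pending={}
Op 2: UPDATE b=16 (pending; pending now {b=16})
Op 3: ROLLBACK: discarded pending ['b']; in_txn=False
Op 4: BEGIN: in_txn=True, pending={}
Op 5: ROLLBACK: discarded pending []; in_txn=False
Op 6: UPDATE c=29 (auto-commit; committed c=29)
Op 7: UPDATE a=21 (auto-commit; committed a=21)
Op 8: BEGIN: in_txn=True, pending={}
Op 9: COMMIT: merged [] into committed; committed now {a=21, b=9, c=29}
ROLLBACK at op 3 discards: ['b']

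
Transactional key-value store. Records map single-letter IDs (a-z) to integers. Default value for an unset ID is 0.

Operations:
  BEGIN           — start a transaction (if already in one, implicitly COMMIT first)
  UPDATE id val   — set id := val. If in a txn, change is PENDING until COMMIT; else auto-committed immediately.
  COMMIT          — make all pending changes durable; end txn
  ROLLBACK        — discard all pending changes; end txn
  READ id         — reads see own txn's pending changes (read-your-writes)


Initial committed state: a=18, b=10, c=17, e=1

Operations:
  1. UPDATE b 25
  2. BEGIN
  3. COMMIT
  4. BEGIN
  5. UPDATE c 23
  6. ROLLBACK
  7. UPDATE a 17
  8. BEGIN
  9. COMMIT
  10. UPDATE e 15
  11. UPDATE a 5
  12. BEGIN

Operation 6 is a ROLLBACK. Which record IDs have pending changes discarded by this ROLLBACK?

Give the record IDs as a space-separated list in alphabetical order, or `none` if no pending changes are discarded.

Answer: c

Derivation:
Initial committed: {a=18, b=10, c=17, e=1}
Op 1: UPDATE b=25 (auto-commit; committed b=25)
Op 2: BEGIN: in_txn=True, pending={}
Op 3: COMMIT: merged [] into committed; committed now {a=18, b=25, c=17, e=1}
Op 4: BEGIN: in_txn=True, pending={}
Op 5: UPDATE c=23 (pending; pending now {c=23})
Op 6: ROLLBACK: discarded pending ['c']; in_txn=False
Op 7: UPDATE a=17 (auto-commit; committed a=17)
Op 8: BEGIN: in_txn=True, pending={}
Op 9: COMMIT: merged [] into committed; committed now {a=17, b=25, c=17, e=1}
Op 10: UPDATE e=15 (auto-commit; committed e=15)
Op 11: UPDATE a=5 (auto-commit; committed a=5)
Op 12: BEGIN: in_txn=True, pending={}
ROLLBACK at op 6 discards: ['c']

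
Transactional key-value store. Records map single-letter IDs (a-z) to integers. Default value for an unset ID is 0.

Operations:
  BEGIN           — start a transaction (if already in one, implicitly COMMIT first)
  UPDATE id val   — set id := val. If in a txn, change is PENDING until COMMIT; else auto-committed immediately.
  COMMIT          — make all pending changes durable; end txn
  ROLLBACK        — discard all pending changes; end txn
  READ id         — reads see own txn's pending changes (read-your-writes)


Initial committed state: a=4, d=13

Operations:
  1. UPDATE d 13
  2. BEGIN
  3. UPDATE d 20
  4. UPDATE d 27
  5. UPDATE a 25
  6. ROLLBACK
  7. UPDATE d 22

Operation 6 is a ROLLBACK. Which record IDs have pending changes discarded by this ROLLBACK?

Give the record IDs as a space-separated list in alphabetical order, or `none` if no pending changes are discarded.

Answer: a d

Derivation:
Initial committed: {a=4, d=13}
Op 1: UPDATE d=13 (auto-commit; committed d=13)
Op 2: BEGIN: in_txn=True, pending={}
Op 3: UPDATE d=20 (pending; pending now {d=20})
Op 4: UPDATE d=27 (pending; pending now {d=27})
Op 5: UPDATE a=25 (pending; pending now {a=25, d=27})
Op 6: ROLLBACK: discarded pending ['a', 'd']; in_txn=False
Op 7: UPDATE d=22 (auto-commit; committed d=22)
ROLLBACK at op 6 discards: ['a', 'd']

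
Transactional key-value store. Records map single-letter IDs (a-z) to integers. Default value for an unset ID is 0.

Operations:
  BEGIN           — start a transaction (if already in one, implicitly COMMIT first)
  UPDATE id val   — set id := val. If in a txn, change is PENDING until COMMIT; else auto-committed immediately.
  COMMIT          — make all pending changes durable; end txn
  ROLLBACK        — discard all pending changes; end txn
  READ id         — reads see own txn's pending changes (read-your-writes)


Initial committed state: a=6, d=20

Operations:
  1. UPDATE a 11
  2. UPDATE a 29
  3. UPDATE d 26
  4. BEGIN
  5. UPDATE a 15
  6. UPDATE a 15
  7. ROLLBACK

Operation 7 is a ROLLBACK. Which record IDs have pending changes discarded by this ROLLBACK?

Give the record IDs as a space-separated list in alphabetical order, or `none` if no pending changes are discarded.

Answer: a

Derivation:
Initial committed: {a=6, d=20}
Op 1: UPDATE a=11 (auto-commit; committed a=11)
Op 2: UPDATE a=29 (auto-commit; committed a=29)
Op 3: UPDATE d=26 (auto-commit; committed d=26)
Op 4: BEGIN: in_txn=True, pending={}
Op 5: UPDATE a=15 (pending; pending now {a=15})
Op 6: UPDATE a=15 (pending; pending now {a=15})
Op 7: ROLLBACK: discarded pending ['a']; in_txn=False
ROLLBACK at op 7 discards: ['a']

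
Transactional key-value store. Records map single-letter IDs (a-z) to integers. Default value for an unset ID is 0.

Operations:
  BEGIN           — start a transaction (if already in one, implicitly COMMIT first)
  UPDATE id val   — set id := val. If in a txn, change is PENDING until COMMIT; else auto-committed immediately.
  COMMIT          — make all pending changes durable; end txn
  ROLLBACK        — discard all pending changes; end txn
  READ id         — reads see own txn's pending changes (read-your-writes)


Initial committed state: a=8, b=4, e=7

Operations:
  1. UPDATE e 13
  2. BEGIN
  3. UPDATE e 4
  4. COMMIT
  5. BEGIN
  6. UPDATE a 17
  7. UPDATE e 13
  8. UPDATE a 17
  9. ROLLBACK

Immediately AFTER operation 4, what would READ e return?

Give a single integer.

Initial committed: {a=8, b=4, e=7}
Op 1: UPDATE e=13 (auto-commit; committed e=13)
Op 2: BEGIN: in_txn=True, pending={}
Op 3: UPDATE e=4 (pending; pending now {e=4})
Op 4: COMMIT: merged ['e'] into committed; committed now {a=8, b=4, e=4}
After op 4: visible(e) = 4 (pending={}, committed={a=8, b=4, e=4})

Answer: 4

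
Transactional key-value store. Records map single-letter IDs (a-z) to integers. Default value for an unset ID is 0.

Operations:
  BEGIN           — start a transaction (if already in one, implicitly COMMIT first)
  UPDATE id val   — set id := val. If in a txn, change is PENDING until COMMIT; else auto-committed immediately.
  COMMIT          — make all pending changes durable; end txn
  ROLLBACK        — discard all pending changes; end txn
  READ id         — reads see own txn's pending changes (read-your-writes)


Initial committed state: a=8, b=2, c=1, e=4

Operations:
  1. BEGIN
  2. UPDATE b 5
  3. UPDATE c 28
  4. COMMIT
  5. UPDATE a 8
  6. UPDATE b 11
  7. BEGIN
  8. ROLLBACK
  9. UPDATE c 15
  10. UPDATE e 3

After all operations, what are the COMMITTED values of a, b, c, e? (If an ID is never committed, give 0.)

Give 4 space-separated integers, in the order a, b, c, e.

Initial committed: {a=8, b=2, c=1, e=4}
Op 1: BEGIN: in_txn=True, pending={}
Op 2: UPDATE b=5 (pending; pending now {b=5})
Op 3: UPDATE c=28 (pending; pending now {b=5, c=28})
Op 4: COMMIT: merged ['b', 'c'] into committed; committed now {a=8, b=5, c=28, e=4}
Op 5: UPDATE a=8 (auto-commit; committed a=8)
Op 6: UPDATE b=11 (auto-commit; committed b=11)
Op 7: BEGIN: in_txn=True, pending={}
Op 8: ROLLBACK: discarded pending []; in_txn=False
Op 9: UPDATE c=15 (auto-commit; committed c=15)
Op 10: UPDATE e=3 (auto-commit; committed e=3)
Final committed: {a=8, b=11, c=15, e=3}

Answer: 8 11 15 3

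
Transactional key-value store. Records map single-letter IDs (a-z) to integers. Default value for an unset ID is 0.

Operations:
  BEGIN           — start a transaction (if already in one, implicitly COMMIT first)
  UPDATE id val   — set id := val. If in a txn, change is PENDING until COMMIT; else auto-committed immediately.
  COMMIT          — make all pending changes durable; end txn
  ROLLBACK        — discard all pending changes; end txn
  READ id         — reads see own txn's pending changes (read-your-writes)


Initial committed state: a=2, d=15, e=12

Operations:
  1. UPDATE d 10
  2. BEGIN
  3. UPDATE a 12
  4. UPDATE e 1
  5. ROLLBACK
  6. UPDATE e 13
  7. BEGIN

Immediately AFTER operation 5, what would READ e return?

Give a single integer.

Answer: 12

Derivation:
Initial committed: {a=2, d=15, e=12}
Op 1: UPDATE d=10 (auto-commit; committed d=10)
Op 2: BEGIN: in_txn=True, pending={}
Op 3: UPDATE a=12 (pending; pending now {a=12})
Op 4: UPDATE e=1 (pending; pending now {a=12, e=1})
Op 5: ROLLBACK: discarded pending ['a', 'e']; in_txn=False
After op 5: visible(e) = 12 (pending={}, committed={a=2, d=10, e=12})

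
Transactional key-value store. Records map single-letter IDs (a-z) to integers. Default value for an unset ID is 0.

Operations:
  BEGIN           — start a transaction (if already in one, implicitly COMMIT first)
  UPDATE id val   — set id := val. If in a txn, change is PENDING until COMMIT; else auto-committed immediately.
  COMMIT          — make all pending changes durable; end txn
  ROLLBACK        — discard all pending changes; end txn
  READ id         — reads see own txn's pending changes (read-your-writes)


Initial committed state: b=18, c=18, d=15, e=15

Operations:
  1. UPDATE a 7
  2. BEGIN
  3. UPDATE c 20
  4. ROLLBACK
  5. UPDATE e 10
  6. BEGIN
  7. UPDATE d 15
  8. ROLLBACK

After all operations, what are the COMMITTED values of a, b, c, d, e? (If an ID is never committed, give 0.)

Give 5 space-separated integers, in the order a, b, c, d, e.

Initial committed: {b=18, c=18, d=15, e=15}
Op 1: UPDATE a=7 (auto-commit; committed a=7)
Op 2: BEGIN: in_txn=True, pending={}
Op 3: UPDATE c=20 (pending; pending now {c=20})
Op 4: ROLLBACK: discarded pending ['c']; in_txn=False
Op 5: UPDATE e=10 (auto-commit; committed e=10)
Op 6: BEGIN: in_txn=True, pending={}
Op 7: UPDATE d=15 (pending; pending now {d=15})
Op 8: ROLLBACK: discarded pending ['d']; in_txn=False
Final committed: {a=7, b=18, c=18, d=15, e=10}

Answer: 7 18 18 15 10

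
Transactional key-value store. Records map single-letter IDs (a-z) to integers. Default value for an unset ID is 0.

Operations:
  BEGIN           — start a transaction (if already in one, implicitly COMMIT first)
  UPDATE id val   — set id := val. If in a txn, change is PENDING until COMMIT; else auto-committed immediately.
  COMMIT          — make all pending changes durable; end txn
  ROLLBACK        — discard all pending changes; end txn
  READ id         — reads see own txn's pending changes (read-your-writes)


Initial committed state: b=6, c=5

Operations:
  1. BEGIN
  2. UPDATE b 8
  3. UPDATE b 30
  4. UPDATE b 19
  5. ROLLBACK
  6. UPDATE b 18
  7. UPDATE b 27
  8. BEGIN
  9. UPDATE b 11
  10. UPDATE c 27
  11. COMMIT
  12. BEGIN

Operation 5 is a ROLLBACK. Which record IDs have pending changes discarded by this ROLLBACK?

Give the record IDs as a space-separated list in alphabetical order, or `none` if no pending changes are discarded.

Initial committed: {b=6, c=5}
Op 1: BEGIN: in_txn=True, pending={}
Op 2: UPDATE b=8 (pending; pending now {b=8})
Op 3: UPDATE b=30 (pending; pending now {b=30})
Op 4: UPDATE b=19 (pending; pending now {b=19})
Op 5: ROLLBACK: discarded pending ['b']; in_txn=False
Op 6: UPDATE b=18 (auto-commit; committed b=18)
Op 7: UPDATE b=27 (auto-commit; committed b=27)
Op 8: BEGIN: in_txn=True, pending={}
Op 9: UPDATE b=11 (pending; pending now {b=11})
Op 10: UPDATE c=27 (pending; pending now {b=11, c=27})
Op 11: COMMIT: merged ['b', 'c'] into committed; committed now {b=11, c=27}
Op 12: BEGIN: in_txn=True, pending={}
ROLLBACK at op 5 discards: ['b']

Answer: b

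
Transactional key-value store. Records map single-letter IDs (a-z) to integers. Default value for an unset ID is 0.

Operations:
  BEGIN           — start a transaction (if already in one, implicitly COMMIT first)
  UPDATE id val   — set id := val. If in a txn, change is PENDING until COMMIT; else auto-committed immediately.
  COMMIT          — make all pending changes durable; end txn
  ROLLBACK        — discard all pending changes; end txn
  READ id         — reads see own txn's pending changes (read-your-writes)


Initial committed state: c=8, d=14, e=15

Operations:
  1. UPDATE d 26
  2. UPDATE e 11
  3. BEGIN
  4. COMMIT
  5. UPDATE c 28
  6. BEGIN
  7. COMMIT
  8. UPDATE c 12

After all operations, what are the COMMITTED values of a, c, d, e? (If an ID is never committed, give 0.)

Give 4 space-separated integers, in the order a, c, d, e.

Answer: 0 12 26 11

Derivation:
Initial committed: {c=8, d=14, e=15}
Op 1: UPDATE d=26 (auto-commit; committed d=26)
Op 2: UPDATE e=11 (auto-commit; committed e=11)
Op 3: BEGIN: in_txn=True, pending={}
Op 4: COMMIT: merged [] into committed; committed now {c=8, d=26, e=11}
Op 5: UPDATE c=28 (auto-commit; committed c=28)
Op 6: BEGIN: in_txn=True, pending={}
Op 7: COMMIT: merged [] into committed; committed now {c=28, d=26, e=11}
Op 8: UPDATE c=12 (auto-commit; committed c=12)
Final committed: {c=12, d=26, e=11}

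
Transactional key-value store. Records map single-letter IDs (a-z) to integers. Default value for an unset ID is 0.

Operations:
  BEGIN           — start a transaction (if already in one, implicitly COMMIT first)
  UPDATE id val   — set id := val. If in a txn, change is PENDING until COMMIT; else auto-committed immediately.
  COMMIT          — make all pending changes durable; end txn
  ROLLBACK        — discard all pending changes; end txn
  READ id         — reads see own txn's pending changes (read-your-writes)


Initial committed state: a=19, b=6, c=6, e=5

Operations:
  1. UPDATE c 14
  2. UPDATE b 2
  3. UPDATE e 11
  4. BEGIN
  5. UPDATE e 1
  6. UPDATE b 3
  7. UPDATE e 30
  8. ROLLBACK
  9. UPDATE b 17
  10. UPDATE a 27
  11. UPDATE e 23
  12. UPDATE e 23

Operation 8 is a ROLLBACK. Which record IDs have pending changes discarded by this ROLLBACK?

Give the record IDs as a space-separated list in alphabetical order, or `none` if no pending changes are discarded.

Answer: b e

Derivation:
Initial committed: {a=19, b=6, c=6, e=5}
Op 1: UPDATE c=14 (auto-commit; committed c=14)
Op 2: UPDATE b=2 (auto-commit; committed b=2)
Op 3: UPDATE e=11 (auto-commit; committed e=11)
Op 4: BEGIN: in_txn=True, pending={}
Op 5: UPDATE e=1 (pending; pending now {e=1})
Op 6: UPDATE b=3 (pending; pending now {b=3, e=1})
Op 7: UPDATE e=30 (pending; pending now {b=3, e=30})
Op 8: ROLLBACK: discarded pending ['b', 'e']; in_txn=False
Op 9: UPDATE b=17 (auto-commit; committed b=17)
Op 10: UPDATE a=27 (auto-commit; committed a=27)
Op 11: UPDATE e=23 (auto-commit; committed e=23)
Op 12: UPDATE e=23 (auto-commit; committed e=23)
ROLLBACK at op 8 discards: ['b', 'e']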